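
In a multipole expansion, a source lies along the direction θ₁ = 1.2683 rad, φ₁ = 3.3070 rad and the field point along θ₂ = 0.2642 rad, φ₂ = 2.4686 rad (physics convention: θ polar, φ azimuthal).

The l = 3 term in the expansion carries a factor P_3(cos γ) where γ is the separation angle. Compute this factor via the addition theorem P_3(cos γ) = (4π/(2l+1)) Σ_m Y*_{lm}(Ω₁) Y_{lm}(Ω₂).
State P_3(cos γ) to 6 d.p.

-0.447047

Term-by-term m-sum for l=3 (normalisation 4π/7 = 1.795196):
  [-3]  conj(Y_{3,-3})(Ω₁) = (-0.319160, -0.172795) ; Y_{3,-3}(Ω₂) = (0.003220, -0.006696) ; Δ = (-0.002185, 0.001581)
  [-2]  conj(Y_{3,-2})(Ω₁) = (0.262391, 0.090114) ; Y_{3,-2}(Ω₂) = (0.014997, 0.065581) ; Δ = (-0.001975, 0.018559)
  [-1]  conj(Y_{3,-1})(Ω₁) = (0.169269, 0.028257) ; Y_{3,-1}(Ω₂) = (-0.241471, -0.192485) ; Δ = (-0.035435, -0.039405)
  [+0]  conj(Y_{3,0})(Ω₁) = (-0.284182, -0.000000) ; Y_{3,0}(Ω₂) = (0.597631, 0.000000) ; Δ = (-0.169836, -0.000000)
  [+1]  conj(Y_{3,1})(Ω₁) = (-0.169269, 0.028257) ; Y_{3,1}(Ω₂) = (0.241471, -0.192485) ; Δ = (-0.035435, 0.039405)
  [+2]  conj(Y_{3,2})(Ω₁) = (0.262391, -0.090114) ; Y_{3,2}(Ω₂) = (0.014997, -0.065581) ; Δ = (-0.001975, -0.018559)
  [+3]  conj(Y_{3,3})(Ω₁) = (0.319160, -0.172795) ; Y_{3,3}(Ω₂) = (-0.003220, -0.006696) ; Δ = (-0.002185, -0.001581)
Σ over m = (-0.249024, -0.000000); ×(4π/7) → (-0.447047, -0.000000). Real part: -0.447047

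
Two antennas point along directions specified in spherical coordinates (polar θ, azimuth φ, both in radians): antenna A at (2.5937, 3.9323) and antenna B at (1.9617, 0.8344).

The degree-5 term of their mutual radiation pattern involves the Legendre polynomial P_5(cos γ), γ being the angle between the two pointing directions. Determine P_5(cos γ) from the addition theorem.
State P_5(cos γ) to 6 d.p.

Summing Y*_{l m}(θ₁,φ₁)·Y_{l m}(θ₂,φ₂) over m ∈ [−5, 5]; prefactor 4π/(2·5+1) = 1.142397:
  term(m=-5) = -0.00545 + 0.00121j   from Y*(Ω₁)=0.01225 + 0.01291j, Y(Ω₂)=-0.16132 + 0.26889j
  term(m=-4) = 0.03712 - 0.00655j   from Y*(Ω₁)=0.09221 + 0.00196j, Y(Ω₂)=0.40082 - 0.07959j
  term(m=-3) = -0.02259 + 0.00298j   from Y*(Ω₁)=0.19519 - 0.18907j, Y(Ω₂)=-0.06732 - 0.04996j
  term(m=-2) = -0.14450 + 0.01266j   from Y*(Ω₁)=0.00494 - 0.46552j, Y(Ω₂)=-0.03049 - 0.31009j
  term(m=-1) = 0.05674 - 0.00248j   from Y*(Ω₁)=-0.22868 - 0.23112j, Y(Ω₂)=-0.11732 + 0.12942j
  term(m=+0) = -0.07011 + 0.00000j   from Y*(Ω₁)=0.25520 + 0.00000j, Y(Ω₂)=-0.27473 + 0.00000j
  term(m=+1) = 0.05674 + 0.00248j   from Y*(Ω₁)=0.22868 - 0.23112j, Y(Ω₂)=0.11732 + 0.12942j
  term(m=+2) = -0.14450 - 0.01266j   from Y*(Ω₁)=0.00494 + 0.46552j, Y(Ω₂)=-0.03049 + 0.31009j
  term(m=+3) = -0.02259 - 0.00298j   from Y*(Ω₁)=-0.19519 - 0.18907j, Y(Ω₂)=0.06732 - 0.04996j
  term(m=+4) = 0.03712 + 0.00655j   from Y*(Ω₁)=0.09221 - 0.00196j, Y(Ω₂)=0.40082 + 0.07959j
  term(m=+5) = -0.00545 - 0.00121j   from Y*(Ω₁)=-0.01225 + 0.01291j, Y(Ω₂)=0.16132 + 0.26889j
Accumulated sum -0.22747 + 0.00000j; after 4π/(2l+1) scaling, -0.25986 + 0.00000j ⇒ P_5 = -0.259864

-0.259864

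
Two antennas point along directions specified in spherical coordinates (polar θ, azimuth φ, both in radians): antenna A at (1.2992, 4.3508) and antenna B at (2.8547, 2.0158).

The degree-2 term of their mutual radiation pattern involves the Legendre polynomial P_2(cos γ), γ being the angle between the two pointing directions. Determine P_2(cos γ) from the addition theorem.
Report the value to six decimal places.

-0.201714

Summing Y*_{l m}(θ₁,φ₁)·Y_{l m}(θ₂,φ₂) over m ∈ [−2, 2]; prefactor 4π/(2·2+1) = 2.513274:
  [-2]  conj(Y_{2,-2})(Ω₁) = (-0.268751, 0.237228) ; Y_{2,-2}(Ω₂) = (-0.019468, 0.024035) ; Δ = (-0.000470, -0.011078)
  [-1]  conj(Y_{2,-1})(Ω₁) = (-0.070630, -0.186744) ; Y_{2,-1}(Ω₂) = (0.090257, 0.189255) ; Δ = (0.028967, -0.030222)
  [+0]  conj(Y_{2,0})(Ω₁) = (-0.247297, -0.000000) ; Y_{2,0}(Ω₂) = (0.555019, 0.000000) ; Δ = (-0.137254, -0.000000)
  [+1]  conj(Y_{2,1})(Ω₁) = (0.070630, -0.186744) ; Y_{2,1}(Ω₂) = (-0.090257, 0.189255) ; Δ = (0.028967, 0.030222)
  [+2]  conj(Y_{2,2})(Ω₁) = (-0.268751, -0.237228) ; Y_{2,2}(Ω₂) = (-0.019468, -0.024035) ; Δ = (-0.000470, 0.011078)
Σ over m = (-0.080260, 0.000000); ×(4π/5) → (-0.201714, 0.000000). Real part: -0.201714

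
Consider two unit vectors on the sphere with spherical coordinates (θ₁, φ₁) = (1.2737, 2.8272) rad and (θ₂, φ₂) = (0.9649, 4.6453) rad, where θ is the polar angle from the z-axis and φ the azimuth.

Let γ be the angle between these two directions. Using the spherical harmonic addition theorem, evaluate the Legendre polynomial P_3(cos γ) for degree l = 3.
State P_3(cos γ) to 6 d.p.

Addition theorem: P_3(cos γ) = (4π/7) Σ_m Y*_{lm}(Ω₁) Y_{lm}(Ω₂), m = −3…3:
  m=-3: -0.21419 + 0.29524j × 0.04632 - 0.22705j = 0.05711 + 0.06231j  (running Σ = 0.05711 + 0.06231j)
  m=-2: 0.22122 - 0.16089j × -0.38972 - 0.05261j = -0.09468 + 0.05106j  (running Σ = -0.03757 + 0.11337j)
  m=-1: 0.16795 - 0.05461j × -0.01107 + 0.16477j = 0.00714 + 0.02828j  (running Σ = -0.03043 + 0.14165j)
  m=0: -0.28093 + 0.00000j × -0.29293 + 0.00000j = 0.08229 + 0.00000j  (running Σ = 0.05186 + 0.14165j)
  m=1: -0.16795 - 0.05461j × 0.01107 + 0.16477j = 0.00714 - 0.02828j  (running Σ = 0.05900 + 0.11337j)
  m=2: 0.22122 + 0.16089j × -0.38972 + 0.05261j = -0.09468 - 0.05106j  (running Σ = -0.03568 + 0.06231j)
  m=3: 0.21419 + 0.29524j × -0.04632 - 0.22705j = 0.05711 - 0.06231j  (running Σ = 0.02144 - 0.00000j)
Σ over m = 0.02144 - 0.00000j; ×(4π/7) → 0.03848 - 0.00000j. Real part: 0.038482

0.038482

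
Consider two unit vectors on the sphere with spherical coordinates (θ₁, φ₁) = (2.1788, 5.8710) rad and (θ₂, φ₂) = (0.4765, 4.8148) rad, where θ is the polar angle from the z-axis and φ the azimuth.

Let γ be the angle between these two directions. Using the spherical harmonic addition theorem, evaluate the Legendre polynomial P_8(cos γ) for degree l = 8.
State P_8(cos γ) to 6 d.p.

Expand P_8 via completeness: Σ_{m} conj(Y_{8,m}) at Ω₁ times Y_{8,m} at Ω₂ —
  [-8]  conj(Y_{8,-8})(Ω₁) = -0.10489 + 0.01648j ; Y_{8,-8}(Ω₂) = 0.00069 - 0.00074j ; Δ = -0.00006 + 0.00009j
  [-7]  conj(Y_{8,-7})(Ω₁) = 0.28592 + 0.07493j ; Y_{8,-7}(Ω₂) = -0.00514 - 0.00590j ; Δ = -0.00103 - 0.00207j
  [-6]  conj(Y_{8,-6})(Ω₁) = -0.35177 - 0.27782j ; Y_{8,-6}(Ω₂) = -0.03106 + 0.02191j ; Δ = 0.01701 + 0.00092j
  [-5]  conj(Y_{8,-5})(Ω₁) = 0.15432 + 0.28924j ; Y_{8,-5}(Ω₂) = 0.06357 + 0.11309j ; Δ = -0.02290 + 0.03584j
  [-4]  conj(Y_{8,-4})(Ω₁) = 0.00673 + 0.08619j ; Y_{8,-4}(Ω₂) = 0.28838 - 0.12521j ; Δ = 0.01273 + 0.02401j
  [-3]  conj(Y_{8,-3})(Ω₁) = 0.12051 - 0.34701j ; Y_{8,-3}(Ω₂) = -0.15371 - 0.48447j ; Δ = -0.18664 - 0.00504j
  [-2]  conj(Y_{8,-2})(Ω₁) = -0.07223 + 0.07809j ; Y_{8,-2}(Ω₂) = -0.41856 + 0.08695j ; Δ = 0.02344 - 0.03897j
  [-1]  conj(Y_{8,-1})(Ω₁) = -0.29438 + 0.12871j ; Y_{8,-1}(Ω₂) = -0.00998 - 0.09707j ; Δ = 0.01543 + 0.02729j
  [+0]  conj(Y_{8,0})(Ω₁) = 0.15759 + 0.00000j ; Y_{8,0}(Ω₂) = -0.46608 + 0.00000j ; Δ = -0.07345 + 0.00000j
  [+1]  conj(Y_{8,1})(Ω₁) = 0.29438 + 0.12871j ; Y_{8,1}(Ω₂) = 0.00998 - 0.09707j ; Δ = 0.01543 - 0.02729j
  [+2]  conj(Y_{8,2})(Ω₁) = -0.07223 - 0.07809j ; Y_{8,2}(Ω₂) = -0.41856 - 0.08695j ; Δ = 0.02344 + 0.03897j
  [+3]  conj(Y_{8,3})(Ω₁) = -0.12051 - 0.34701j ; Y_{8,3}(Ω₂) = 0.15371 - 0.48447j ; Δ = -0.18664 + 0.00504j
  [+4]  conj(Y_{8,4})(Ω₁) = 0.00673 - 0.08619j ; Y_{8,4}(Ω₂) = 0.28838 + 0.12521j ; Δ = 0.01273 - 0.02401j
  [+5]  conj(Y_{8,5})(Ω₁) = -0.15432 + 0.28924j ; Y_{8,5}(Ω₂) = -0.06357 + 0.11309j ; Δ = -0.02290 - 0.03584j
  [+6]  conj(Y_{8,6})(Ω₁) = -0.35177 + 0.27782j ; Y_{8,6}(Ω₂) = -0.03106 - 0.02191j ; Δ = 0.01701 - 0.00092j
  [+7]  conj(Y_{8,7})(Ω₁) = -0.28592 + 0.07493j ; Y_{8,7}(Ω₂) = 0.00514 - 0.00590j ; Δ = -0.00103 + 0.00207j
  [+8]  conj(Y_{8,8})(Ω₁) = -0.10489 - 0.01648j ; Y_{8,8}(Ω₂) = 0.00069 + 0.00074j ; Δ = -0.00006 - 0.00009j
Accumulated sum -0.35747 - 0.00000j; after 4π/(2l+1) scaling, -0.26424 - 0.00000j ⇒ P_8 = -0.264239

-0.264239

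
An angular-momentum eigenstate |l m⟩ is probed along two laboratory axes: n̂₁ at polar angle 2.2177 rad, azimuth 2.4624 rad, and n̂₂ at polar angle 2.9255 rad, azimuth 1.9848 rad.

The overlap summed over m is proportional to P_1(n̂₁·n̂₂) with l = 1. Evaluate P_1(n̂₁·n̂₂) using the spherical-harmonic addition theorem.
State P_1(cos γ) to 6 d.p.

0.740649

Expand P_1 via completeness: Σ_{m} conj(Y_{1,m}) at Ω₁ times Y_{1,m} at Ω₂ —
  [-1]  conj(Y_{1,-1})(Ω₁) = -0.21451 + 0.17318j ; Y_{1,-1}(Ω₂) = -0.02980 - 0.06782j ; Δ = 0.01814 + 0.00939j
  [+0]  conj(Y_{1,0})(Ω₁) = -0.29449 + 0.00000j ; Y_{1,0}(Ω₂) = -0.47724 + 0.00000j ; Δ = 0.14054 + 0.00000j
  [+1]  conj(Y_{1,1})(Ω₁) = 0.21451 + 0.17318j ; Y_{1,1}(Ω₂) = 0.02980 - 0.06782j ; Δ = 0.01814 - 0.00939j
Σ over m = 0.17682 + 0.00000j; ×(4π/3) → 0.74065 + 0.00000j. Real part: 0.740649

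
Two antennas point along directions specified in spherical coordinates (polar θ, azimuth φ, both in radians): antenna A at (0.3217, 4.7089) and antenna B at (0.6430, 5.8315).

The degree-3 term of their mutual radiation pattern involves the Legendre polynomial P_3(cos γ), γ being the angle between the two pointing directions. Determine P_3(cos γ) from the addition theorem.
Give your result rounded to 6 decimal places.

0.227073

Summing Y*_{l m}(θ₁,φ₁)·Y_{l m}(θ₂,φ₂) over m ∈ [−3, 3]; prefactor 4π/(2·3+1) = 1.795196:
  term(m=-3) = -0.00116 + 0.00027j   from Y*(Ω₁)=0.00014 + 0.01319j, Y(Ω₂)=0.01925 + 0.08785j
  term(m=-2) = -0.01780 - 0.02226j   from Y*(Ω₁)=-0.09692 + 0.00068j, Y(Ω₂)=0.18201 + 0.23095j
  term(m=-1) = 0.06615 - 0.13756j   from Y*(Ω₁)=-0.00125 - 0.35765j, Y(Ω₂)=0.38398 + 0.18628j
  term(m=+0) = 0.03210 + 0.00000j   from Y*(Ω₁)=0.53110 + 0.00000j, Y(Ω₂)=0.06045 + 0.00000j
  term(m=+1) = 0.06615 + 0.13756j   from Y*(Ω₁)=0.00125 - 0.35765j, Y(Ω₂)=-0.38398 + 0.18628j
  term(m=+2) = -0.01780 + 0.02226j   from Y*(Ω₁)=-0.09692 - 0.00068j, Y(Ω₂)=0.18201 - 0.23095j
  term(m=+3) = -0.00116 - 0.00027j   from Y*(Ω₁)=-0.00014 + 0.01319j, Y(Ω₂)=-0.01925 + 0.08785j
Total Σ_m = 0.12649 + 0.00000j. Multiply by 1.795196: 0.22707 + 0.00000j. P_3(cos γ) = 0.227073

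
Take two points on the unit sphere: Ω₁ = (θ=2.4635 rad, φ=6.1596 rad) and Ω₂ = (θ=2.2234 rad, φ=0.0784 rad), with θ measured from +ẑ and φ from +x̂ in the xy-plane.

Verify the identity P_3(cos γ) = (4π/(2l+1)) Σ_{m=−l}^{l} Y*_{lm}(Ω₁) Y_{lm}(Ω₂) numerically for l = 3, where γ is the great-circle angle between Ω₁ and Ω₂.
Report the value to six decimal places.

Addition theorem: P_3(cos γ) = (4π/7) Σ_m Y*_{lm}(Ω₁) Y_{lm}(Ω₂), m = −3…3:
  m=-3: (0.095996, -0.037317) × (0.203486, -0.048762) = (0.017714, -0.012274)  (running Σ = (0.017714, -0.012274))
  m=-2: (-0.303678, 0.076627) × (-0.386946, 0.061175) = (0.112819, -0.048228)  (running Σ = (0.130534, -0.060503))
  m=-1: (0.408897, -0.050793) × (0.215997, -0.016969) = (0.087459, -0.017910)  (running Σ = (0.217992, -0.078412))
  m=0: (-0.009421, -0.000000) × (0.262010, 0.000000) = (-0.002469, -0.000000)  (running Σ = (0.215524, -0.078412))
  m=1: (-0.408897, -0.050793) × (-0.215997, -0.016969) = (0.087459, 0.017910)  (running Σ = (0.302983, -0.060503))
  m=2: (-0.303678, -0.076627) × (-0.386946, -0.061175) = (0.112819, 0.048228)  (running Σ = (0.415802, -0.012274))
  m=3: (-0.095996, -0.037317) × (-0.203486, -0.048762) = (0.017714, 0.012274)  (running Σ = (0.433516, 0.000000))
Total Σ_m = (0.433516, 0.000000). Multiply by 1.795196: (0.778246, 0.000000). P_3(cos γ) = 0.778246

0.778246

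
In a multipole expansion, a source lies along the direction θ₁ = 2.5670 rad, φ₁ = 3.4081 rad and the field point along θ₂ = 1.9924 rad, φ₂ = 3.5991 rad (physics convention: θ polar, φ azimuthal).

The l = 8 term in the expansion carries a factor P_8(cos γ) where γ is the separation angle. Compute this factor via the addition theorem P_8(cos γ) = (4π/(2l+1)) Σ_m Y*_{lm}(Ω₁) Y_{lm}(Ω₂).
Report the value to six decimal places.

Addition theorem: P_8(cos γ) = (4π/17) Σ_m Y*_{lm}(Ω₁) Y_{lm}(Ω₂), m = −8…8:
  [-8]  conj(Y_{8,-8})(Ω₁) = -0.002089+0.003322i ; Y_{8,-8}(Ω₂) = -0.215075+0.122706i ; Δ = +0.000042-0.000971i
  [-7]  conj(Y_{8,-7})(Ω₁) = -0.007042+0.023196i ; Y_{8,-7}(Ω₂) = -0.443397+0.027062i ; Δ = +0.002495-0.010476i
  [-6]  conj(Y_{8,-6})(Ω₁) = -0.002622+0.092797i ; Y_{8,-6}(Ω₂) = -0.302927-0.126845i ; Δ = +0.012565-0.027778i
  [-5]  conj(Y_{8,-5})(Ω₁) = +0.057823+0.238080i ; Y_{8,-5}(Ω₂) = +0.067470+0.077434i ; Δ = -0.014534+0.020541i
  [-4]  conj(Y_{8,-4})(Ω₁) = +0.213421+0.386277i ; Y_{8,-4}(Ω₂) = +0.092033+0.347031i ; Δ = -0.114408+0.109614i
  [-3]  conj(Y_{8,-3})(Ω₁) = +0.331706+0.341210i ; Y_{8,-3}(Ω₂) = -0.013925+0.069306i ; Δ = -0.028267+0.018238i
  [-2]  conj(Y_{8,-2})(Ω₁) = +0.105107+0.062011i ; Y_{8,-2}(Ω₂) = +0.194460-0.252754i ; Δ = +0.036113-0.014508i
  [-1]  conj(Y_{8,-1})(Ω₁) = -0.358831-0.097961i ; Y_{8,-1}(Ω₂) = +0.122930-0.060524i ; Δ = -0.050040+0.009676i
  [+0]  conj(Y_{8,0})(Ω₁) = -0.255738-0.000000i ; Y_{8,0}(Ω₂) = -0.299958+0.000000i ; Δ = +0.076711+0.000000i
  [+1]  conj(Y_{8,1})(Ω₁) = +0.358831-0.097961i ; Y_{8,1}(Ω₂) = -0.122930-0.060524i ; Δ = -0.050040-0.009676i
  [+2]  conj(Y_{8,2})(Ω₁) = +0.105107-0.062011i ; Y_{8,2}(Ω₂) = +0.194460+0.252754i ; Δ = +0.036113+0.014508i
  [+3]  conj(Y_{8,3})(Ω₁) = -0.331706+0.341210i ; Y_{8,3}(Ω₂) = +0.013925+0.069306i ; Δ = -0.028267-0.018238i
  [+4]  conj(Y_{8,4})(Ω₁) = +0.213421-0.386277i ; Y_{8,4}(Ω₂) = +0.092033-0.347031i ; Δ = -0.114408-0.109614i
  [+5]  conj(Y_{8,5})(Ω₁) = -0.057823+0.238080i ; Y_{8,5}(Ω₂) = -0.067470+0.077434i ; Δ = -0.014534-0.020541i
  [+6]  conj(Y_{8,6})(Ω₁) = -0.002622-0.092797i ; Y_{8,6}(Ω₂) = -0.302927+0.126845i ; Δ = +0.012565+0.027778i
  [+7]  conj(Y_{8,7})(Ω₁) = +0.007042+0.023196i ; Y_{8,7}(Ω₂) = +0.443397+0.027062i ; Δ = +0.002495+0.010476i
  [+8]  conj(Y_{8,8})(Ω₁) = -0.002089-0.003322i ; Y_{8,8}(Ω₂) = -0.215075-0.122706i ; Δ = +0.000042+0.000971i
Accumulated sum -0.235359+0.000000i; after 4π/(2l+1) scaling, -0.173977+0.000000i ⇒ P_8 = -0.173977

-0.173977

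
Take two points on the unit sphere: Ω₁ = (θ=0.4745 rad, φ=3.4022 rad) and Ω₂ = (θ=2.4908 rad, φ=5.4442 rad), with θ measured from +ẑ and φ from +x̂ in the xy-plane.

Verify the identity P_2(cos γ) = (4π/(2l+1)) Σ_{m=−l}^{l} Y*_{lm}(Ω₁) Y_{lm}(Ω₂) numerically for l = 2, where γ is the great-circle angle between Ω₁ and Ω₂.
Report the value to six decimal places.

0.541733

Expand P_2 via completeness: Σ_{m} conj(Y_{2,m}) at Ω₁ times Y_{2,m} at Ω₂ —
  m=-2: 0.06993 + 0.04015j × -0.01516 + 0.14095j = -0.00672 + 0.00925j  (running Σ = -0.00672 + 0.00925j)
  m=-1: -0.30337 - 0.08090j × -0.24882 - 0.27702j = 0.05307 + 0.10417j  (running Σ = 0.04635 + 0.11342j)
  m=0: 0.43327 + 0.00000j × 0.28352 + 0.00000j = 0.12284 + 0.00000j  (running Σ = 0.16919 + 0.11342j)
  m=1: 0.30337 - 0.08090j × 0.24882 - 0.27702j = 0.05307 - 0.10417j  (running Σ = 0.22227 + 0.00925j)
  m=2: 0.06993 - 0.04015j × -0.01516 - 0.14095j = -0.00672 - 0.00925j  (running Σ = 0.21555 + 0.00000j)
Total Σ_m = 0.21555 + 0.00000j. Multiply by 2.513274: 0.54173 + 0.00000j. P_2(cos γ) = 0.541733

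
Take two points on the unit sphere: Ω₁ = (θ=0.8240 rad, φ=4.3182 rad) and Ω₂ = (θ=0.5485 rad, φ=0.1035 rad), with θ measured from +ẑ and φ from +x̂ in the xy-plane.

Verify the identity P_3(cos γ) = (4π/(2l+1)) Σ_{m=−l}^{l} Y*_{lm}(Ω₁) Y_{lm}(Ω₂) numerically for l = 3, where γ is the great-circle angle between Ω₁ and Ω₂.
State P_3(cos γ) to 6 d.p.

-0.439064

Summing Y*_{l m}(θ₁,φ₁)·Y_{l m}(θ₂,φ₂) over m ∈ [−3, 3]; prefactor 4π/(2·3+1) = 1.795196:
  m=-3: (0.152630, 0.062423) × (0.056315, -0.018070) = (0.009723, 0.000757)  (running Σ = (0.009723, 0.000757))
  m=-2: (-0.263587, 0.265163) × (0.232024, -0.048727) = (-0.048238, 0.074368)  (running Σ = (-0.038515, 0.075125))
  m=-1: (-0.119069, -0.286250) × (0.442594, -0.045973) = (-0.065859, -0.121219)  (running Σ = (-0.104374, -0.046094))
  m=0: (-0.175626, -0.000000) × (0.204011, 0.000000) = (-0.035830, -0.000000)  (running Σ = (-0.140203, -0.046094))
  m=1: (0.119069, -0.286250) × (-0.442594, -0.045973) = (-0.065859, 0.121219)  (running Σ = (-0.206062, 0.075125))
  m=2: (-0.263587, -0.265163) × (0.232024, 0.048727) = (-0.048238, -0.074368)  (running Σ = (-0.254300, 0.000757))
  m=3: (-0.152630, 0.062423) × (-0.056315, -0.018070) = (0.009723, -0.000757)  (running Σ = (-0.244577, 0.000000))
Total Σ_m = (-0.244577, 0.000000). Multiply by 1.795196: (-0.439064, 0.000000). P_3(cos γ) = -0.439064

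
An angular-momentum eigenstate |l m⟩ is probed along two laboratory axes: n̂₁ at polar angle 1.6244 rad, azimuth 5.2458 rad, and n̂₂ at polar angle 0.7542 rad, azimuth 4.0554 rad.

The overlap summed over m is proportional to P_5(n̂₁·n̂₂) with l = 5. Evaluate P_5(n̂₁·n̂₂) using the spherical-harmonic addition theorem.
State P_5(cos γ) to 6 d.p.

Term-by-term m-sum for l=5 (normalisation 4π/11 = 1.142397):
  [-5]  conj(Y_{5,-5})(Ω₁) = 0.21056 + 0.40989j ; Y_{5,-5}(Ω₂) = 0.00998 - 0.06913j ; Δ = 0.03044 - 0.01047j
  [-4]  conj(Y_{5,-4})(Ω₁) = 0.04172 - 0.06613j ; Y_{5,-4}(Ω₂) = -0.20478 + 0.11552j ; Δ = -0.00090 + 0.01836j
  [-3]  conj(Y_{5,-3})(Ω₁) = 0.33541 + 0.00988j ; Y_{5,-3}(Ω₂) = 0.38667 + 0.16356j ; Δ = 0.12808 + 0.05868j
  [-2]  conj(Y_{5,-2})(Ω₁) = -0.04335 - 0.07860j ; Y_{5,-2}(Ω₂) = -0.08730 - 0.33243j ; Δ = -0.02235 + 0.02127j
  [-1]  conj(Y_{5,-1})(Ω₁) = 0.15611 - 0.26437j ; Y_{5,-1}(Ω₂) = 0.06849 - 0.08879j ; Δ = -0.01278 - 0.03197j
  [+0]  conj(Y_{5,0})(Ω₁) = -0.09273 + 0.00000j ; Y_{5,0}(Ω₂) = -0.37563 + 0.00000j ; Δ = 0.03483 + 0.00000j
  [+1]  conj(Y_{5,1})(Ω₁) = -0.15611 - 0.26437j ; Y_{5,1}(Ω₂) = -0.06849 - 0.08879j ; Δ = -0.01278 + 0.03197j
  [+2]  conj(Y_{5,2})(Ω₁) = -0.04335 + 0.07860j ; Y_{5,2}(Ω₂) = -0.08730 + 0.33243j ; Δ = -0.02235 - 0.02127j
  [+3]  conj(Y_{5,3})(Ω₁) = -0.33541 + 0.00988j ; Y_{5,3}(Ω₂) = -0.38667 + 0.16356j ; Δ = 0.12808 - 0.05868j
  [+4]  conj(Y_{5,4})(Ω₁) = 0.04172 + 0.06613j ; Y_{5,4}(Ω₂) = -0.20478 - 0.11552j ; Δ = -0.00090 - 0.01836j
  [+5]  conj(Y_{5,5})(Ω₁) = -0.21056 + 0.40989j ; Y_{5,5}(Ω₂) = -0.00998 - 0.06913j ; Δ = 0.03044 + 0.01047j
Accumulated sum 0.27980 - 0.00000j; after 4π/(2l+1) scaling, 0.31964 - 0.00000j ⇒ P_5 = 0.319640

0.319640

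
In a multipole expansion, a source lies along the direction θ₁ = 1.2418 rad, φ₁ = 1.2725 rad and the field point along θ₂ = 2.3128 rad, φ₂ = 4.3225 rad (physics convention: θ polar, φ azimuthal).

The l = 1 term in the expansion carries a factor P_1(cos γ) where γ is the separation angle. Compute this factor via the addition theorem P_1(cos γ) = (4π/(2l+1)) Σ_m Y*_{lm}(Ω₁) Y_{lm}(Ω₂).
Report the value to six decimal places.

-0.912994

Summing Y*_{l m}(θ₁,φ₁)·Y_{l m}(θ₂,φ₂) over m ∈ [−1, 1]; prefactor 4π/(2·1+1) = 4.188790:
  term(m=-1) = (-0.082919, -0.007616)   from Y*(Ω₁)=(0.096092, 0.312525), Y(Ω₂)=(-0.096796, 0.235557)
  term(m=+0) = (-0.052124, 0.000000)   from Y*(Ω₁)=(0.157864, -0.000000), Y(Ω₂)=(-0.330181, 0.000000)
  term(m=+1) = (-0.082919, 0.007616)   from Y*(Ω₁)=(-0.096092, 0.312525), Y(Ω₂)=(0.096796, 0.235557)
Total Σ_m = (-0.217961, 0.000000). Multiply by 4.188790: (-0.912994, 0.000000). P_1(cos γ) = -0.912994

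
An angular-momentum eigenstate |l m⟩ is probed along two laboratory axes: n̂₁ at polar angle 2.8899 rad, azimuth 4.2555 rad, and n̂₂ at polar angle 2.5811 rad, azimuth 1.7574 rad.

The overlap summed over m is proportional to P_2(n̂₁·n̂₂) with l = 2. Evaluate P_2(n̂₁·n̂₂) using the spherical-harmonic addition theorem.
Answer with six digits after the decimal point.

Term-by-term m-sum for l=2 (normalisation 4π/5 = 2.513274):
  m=-2: Y*=-0.01463 + 0.01897j  Y=-0.10165 + 0.03980j  product 0.00073 - 0.00251j
  m=-1: Y*=0.08220 + 0.16722j  Y=0.06453 + 0.34181j  product -0.05185 + 0.03889j
  m=+0: Y*=0.57210 + 0.00000j  Y=0.36339 + 0.00000j  product 0.20790 + 0.00000j
  m=+1: Y*=-0.08220 + 0.16722j  Y=-0.06453 + 0.34181j  product -0.05185 - 0.03889j
  m=+2: Y*=-0.01463 - 0.01897j  Y=-0.10165 - 0.03980j  product 0.00073 + 0.00251j
Σ over m = 0.10565 - 0.00000j; ×(4π/5) → 0.26553 - 0.00000j. Real part: 0.265534

0.265534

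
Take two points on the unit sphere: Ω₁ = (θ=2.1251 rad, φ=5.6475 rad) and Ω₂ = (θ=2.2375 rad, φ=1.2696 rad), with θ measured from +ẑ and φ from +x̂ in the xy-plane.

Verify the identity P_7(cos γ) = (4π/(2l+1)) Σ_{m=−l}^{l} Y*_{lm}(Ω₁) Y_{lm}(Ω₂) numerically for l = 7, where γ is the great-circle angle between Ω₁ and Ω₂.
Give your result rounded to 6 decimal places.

Summing Y*_{l m}(θ₁,φ₁)·Y_{l m}(θ₂,φ₂) over m ∈ [−7, 7]; prefactor 4π/(2·7+1) = 0.837758:
  [-7]  conj(Y_{7,-7})(Ω₁) = -0.04170 + 0.15515j ; Y_{7,-7}(Ω₂) = -0.07951 - 0.04740j ; Δ = 0.01067 - 0.01036j
  [-6]  conj(Y_{7,-6})(Ω₁) = 0.29109 - 0.23181j ; Y_{7,-6}(Ω₂) = -0.06382 + 0.26496j ; Δ = 0.04284 + 0.09192j
  [-5]  conj(Y_{7,-5})(Ω₁) = -0.42394 + 0.01562j ; Y_{7,-5}(Ω₂) = 0.43587 - 0.02829j ; Δ = -0.18434 + 0.01880j
  [-4]  conj(Y_{7,-4})(Ω₁) = 0.10032 + 0.06846j ; Y_{7,-4}(Ω₂) = -0.12212 - 0.31863j ; Δ = 0.00956 - 0.04033j
  [-3]  conj(Y_{7,-3})(Ω₁) = 0.09669 + 0.27664j ; Y_{7,-3}(Ω₂) = 0.05596 - 0.04408j ; Δ = 0.01761 + 0.01122j
  [-2]  conj(Y_{7,-2})(Ω₁) = 0.07901 - 0.25595j ; Y_{7,-2}(Ω₂) = -0.30296 - 0.20833j ; Δ = -0.07726 + 0.06108j
  [-1]  conj(Y_{7,-1})(Ω₁) = 0.15428 - 0.11383j ; Y_{7,-1}(Ω₂) = -0.02638 + 0.08493j ; Δ = 0.00560 + 0.01611j
  [+0]  conj(Y_{7,0})(Ω₁) = -0.29476 + 0.00000j ; Y_{7,0}(Ω₂) = -0.34234 + 0.00000j ; Δ = 0.10091 + 0.00000j
  [+1]  conj(Y_{7,1})(Ω₁) = -0.15428 - 0.11383j ; Y_{7,1}(Ω₂) = 0.02638 + 0.08493j ; Δ = 0.00560 - 0.01611j
  [+2]  conj(Y_{7,2})(Ω₁) = 0.07901 + 0.25595j ; Y_{7,2}(Ω₂) = -0.30296 + 0.20833j ; Δ = -0.07726 - 0.06108j
  [+3]  conj(Y_{7,3})(Ω₁) = -0.09669 + 0.27664j ; Y_{7,3}(Ω₂) = -0.05596 - 0.04408j ; Δ = 0.01761 - 0.01122j
  [+4]  conj(Y_{7,4})(Ω₁) = 0.10032 - 0.06846j ; Y_{7,4}(Ω₂) = -0.12212 + 0.31863j ; Δ = 0.00956 + 0.04033j
  [+5]  conj(Y_{7,5})(Ω₁) = 0.42394 + 0.01562j ; Y_{7,5}(Ω₂) = -0.43587 - 0.02829j ; Δ = -0.18434 - 0.01880j
  [+6]  conj(Y_{7,6})(Ω₁) = 0.29109 + 0.23181j ; Y_{7,6}(Ω₂) = -0.06382 - 0.26496j ; Δ = 0.04284 - 0.09192j
  [+7]  conj(Y_{7,7})(Ω₁) = 0.04170 + 0.15515j ; Y_{7,7}(Ω₂) = 0.07951 - 0.04740j ; Δ = 0.01067 + 0.01036j
Total Σ_m = -0.24973 + 0.00000j. Multiply by 0.837758: -0.20921 + 0.00000j. P_7(cos γ) = -0.209213

-0.209213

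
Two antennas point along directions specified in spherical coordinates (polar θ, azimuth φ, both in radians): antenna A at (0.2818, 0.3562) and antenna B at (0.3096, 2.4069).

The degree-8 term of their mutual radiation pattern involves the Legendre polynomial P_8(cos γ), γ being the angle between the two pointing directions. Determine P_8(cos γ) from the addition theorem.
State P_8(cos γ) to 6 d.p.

-0.371466

Summing Y*_{l m}(θ₁,φ₁)·Y_{l m}(θ₂,φ₂) over m ∈ [−8, 8]; prefactor 4π/(2·8+1) = 0.739198:
  term(m=-8) = -0.000000+0.000000i   from Y*(Ω₁)=-0.000018+0.000005i, Y(Ω₂)=+0.000035-0.000015i
  term(m=-7) = -0.000000-0.000000i   from Y*(Ω₁)=-0.000203+0.000154i, Y(Ω₂)=-0.000200+0.000435i
  term(m=-6) = +0.000008+0.000002i   from Y*(Ω₁)=-0.001199+0.001886i, Y(Ω₂)=-0.001137-0.003622i
  term(m=-5) = -0.000205+0.000224i   from Y*(Ω₁)=-0.002938+0.013770i, Y(Ω₂)=+0.018590+0.010939i
  term(m=-4) = -0.002015-0.005540i   from Y*(Ω₁)=+0.009520+0.064741i, Y(Ω₂)=-0.088247+0.018148i
  term(m=-3) = +0.059156+0.007799i   from Y*(Ω₁)=+0.106060+0.193132i, Y(Ω₂)=+0.160258-0.218289i
  term(m=-2) = -0.154607+0.220743i   from Y*(Ω₁)=+0.378176+0.326634i, Y(Ω₂)=+0.054599+0.536548i
  term(m=-1) = -0.153274-0.294480i   from Y*(Ω₁)=+0.572903+0.213160i, Y(Ω₂)=-0.402998-0.364070i
  term(m=+0) = -0.000652+0.000000i   from Y*(Ω₁)=+0.004956-0.000000i, Y(Ω₂)=-0.131604+0.000000i
  term(m=+1) = -0.153274+0.294480i   from Y*(Ω₁)=-0.572903+0.213160i, Y(Ω₂)=+0.402998-0.364070i
  term(m=+2) = -0.154607-0.220743i   from Y*(Ω₁)=+0.378176-0.326634i, Y(Ω₂)=+0.054599-0.536548i
  term(m=+3) = +0.059156-0.007799i   from Y*(Ω₁)=-0.106060+0.193132i, Y(Ω₂)=-0.160258-0.218289i
  term(m=+4) = -0.002015+0.005540i   from Y*(Ω₁)=+0.009520-0.064741i, Y(Ω₂)=-0.088247-0.018148i
  term(m=+5) = -0.000205-0.000224i   from Y*(Ω₁)=+0.002938+0.013770i, Y(Ω₂)=-0.018590+0.010939i
  term(m=+6) = +0.000008-0.000002i   from Y*(Ω₁)=-0.001199-0.001886i, Y(Ω₂)=-0.001137+0.003622i
  term(m=+7) = -0.000000+0.000000i   from Y*(Ω₁)=+0.000203+0.000154i, Y(Ω₂)=+0.000200+0.000435i
  term(m=+8) = -0.000000-0.000000i   from Y*(Ω₁)=-0.000018-0.000005i, Y(Ω₂)=+0.000035+0.000015i
Σ over m = -0.502526-0.000000i; ×(4π/17) → -0.371466-0.000000i. Real part: -0.371466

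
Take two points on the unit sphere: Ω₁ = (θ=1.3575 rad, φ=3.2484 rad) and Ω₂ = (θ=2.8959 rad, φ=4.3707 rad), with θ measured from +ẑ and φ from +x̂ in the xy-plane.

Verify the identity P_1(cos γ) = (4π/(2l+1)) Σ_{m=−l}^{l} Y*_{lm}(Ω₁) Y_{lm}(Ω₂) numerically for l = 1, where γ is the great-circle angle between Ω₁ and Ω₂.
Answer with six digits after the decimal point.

Addition theorem: P_1(cos γ) = (4π/3) Σ_m Y*_{lm}(Ω₁) Y_{lm}(Ω₂), m = −1…1:
  [-1]  conj(Y_{1,-1})(Ω₁) = -0.33574 - 0.03600j ; Y_{1,-1}(Ω₂) = -0.02816 + 0.07918j ; Δ = 0.01230 - 0.02557j
  [+0]  conj(Y_{1,0})(Ω₁) = 0.10343 + 0.00000j ; Y_{1,0}(Ω₂) = -0.47393 + 0.00000j ; Δ = -0.04902 + 0.00000j
  [+1]  conj(Y_{1,1})(Ω₁) = 0.33574 - 0.03600j ; Y_{1,1}(Ω₂) = 0.02816 + 0.07918j ; Δ = 0.01230 + 0.02557j
Σ over m = -0.02441 + 0.00000j; ×(4π/3) → -0.10225 + 0.00000j. Real part: -0.102249

-0.102249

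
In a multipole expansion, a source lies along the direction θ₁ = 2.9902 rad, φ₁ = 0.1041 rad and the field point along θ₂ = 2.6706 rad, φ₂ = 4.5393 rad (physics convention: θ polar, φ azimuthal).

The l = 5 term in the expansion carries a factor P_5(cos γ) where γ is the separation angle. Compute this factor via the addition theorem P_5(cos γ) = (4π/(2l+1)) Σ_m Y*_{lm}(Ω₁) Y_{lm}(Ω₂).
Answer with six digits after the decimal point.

Term-by-term m-sum for l=5 (normalisation 4π/11 = 1.142397):
  m=-5: (0.000031, 0.000018) × (-0.006799, 0.005789) = (-0.000000, 0.000000)  (running Σ = (-0.000000, 0.000000))
  m=-4: (-0.000686, -0.000304) × (-0.042685, -0.035398) = (0.000019, 0.000037)  (running Σ = (0.000018, 0.000037))
  m=-3: (0.008803, 0.002842) × (0.098597, -0.172496) = (0.001358, -0.001238)  (running Σ = (0.001376, -0.001201))
  m=-2: (-0.072024, -0.015216) × (0.404348, 0.145849) = (-0.026903, -0.016657)  (running Σ = (-0.025527, -0.017858))
  m=-1: (0.354260, 0.037012) × (-0.078218, 0.447374) = (-0.044268, 0.155592)  (running Σ = (-0.069795, 0.137734))
  m=0: (-0.781410, -0.000000) × (0.089603, 0.000000) = (-0.070016, -0.000000)  (running Σ = (-0.139811, 0.137734))
  m=1: (-0.354260, 0.037012) × (0.078218, 0.447374) = (-0.044268, -0.155592)  (running Σ = (-0.184079, -0.017858))
  m=2: (-0.072024, 0.015216) × (0.404348, -0.145849) = (-0.026903, 0.016657)  (running Σ = (-0.210983, -0.001201))
  m=3: (-0.008803, 0.002842) × (-0.098597, -0.172496) = (0.001358, 0.001238)  (running Σ = (-0.209625, 0.000037))
  m=4: (-0.000686, 0.000304) × (-0.042685, 0.035398) = (0.000019, -0.000037)  (running Σ = (-0.209606, 0.000000))
  m=5: (-0.000031, 0.000018) × (0.006799, 0.005789) = (-0.000000, -0.000000)  (running Σ = (-0.209606, 0.000000))
Σ over m = (-0.209606, 0.000000); ×(4π/11) → (-0.239454, 0.000000). Real part: -0.239454

-0.239454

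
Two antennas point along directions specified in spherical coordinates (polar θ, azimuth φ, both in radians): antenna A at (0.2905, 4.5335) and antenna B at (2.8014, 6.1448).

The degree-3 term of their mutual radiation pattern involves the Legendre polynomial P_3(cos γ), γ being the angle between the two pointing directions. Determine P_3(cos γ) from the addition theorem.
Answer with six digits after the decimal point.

-0.505148

Expand P_3 via completeness: Σ_{m} conj(Y_{3,m}) at Ω₁ times Y_{3,m} at Ω₂ —
  m=-3: (0.005013, 0.008426) × (0.014183, 0.006251) = (0.000018, 0.000151)  (running Σ = (0.000018, 0.000151))
  m=-2: (-0.075247, 0.028132) × (-0.103180, -0.029309) = (0.008588, -0.000697)  (running Σ = (0.008607, -0.000546))
  m=-1: (-0.059129, -0.327000) × (0.367762, 0.051220) = (-0.004996, -0.123287)  (running Σ = (0.003611, -0.123833))
  m=0: (0.568413, -0.000000) × (-0.507747, 0.000000) = (-0.288610, 0.000000)  (running Σ = (-0.284999, -0.123833))
  m=1: (0.059129, -0.327000) × (-0.367762, 0.051220) = (-0.004996, 0.123287)  (running Σ = (-0.289996, -0.000546))
  m=2: (-0.075247, -0.028132) × (-0.103180, 0.029309) = (0.008588, 0.000697)  (running Σ = (-0.281407, 0.000151))
  m=3: (-0.005013, 0.008426) × (-0.014183, 0.006251) = (0.000018, -0.000151)  (running Σ = (-0.281389, 0.000000))
Total Σ_m = (-0.281389, 0.000000). Multiply by 1.795196: (-0.505148, 0.000000). P_3(cos γ) = -0.505148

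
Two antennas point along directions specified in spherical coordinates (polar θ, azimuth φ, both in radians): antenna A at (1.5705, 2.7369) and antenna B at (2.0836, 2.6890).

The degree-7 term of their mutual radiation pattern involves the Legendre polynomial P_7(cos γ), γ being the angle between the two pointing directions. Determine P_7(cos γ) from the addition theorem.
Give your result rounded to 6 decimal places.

-0.411594

Expand P_7 via completeness: Σ_{m} conj(Y_{7,m}) at Ω₁ times Y_{7,m} at Ω₂ —
  term(m=-7) = (0.090064, 0.031383)   from Y*(Ω₁)=(0.476396, 0.151943), Y(Ω₂)=(0.190668, 0.005065)
  term(m=-6) = (-0.000214, -0.000063)   from Y*(Ω₁)=(-0.000419, -0.000363), Y(Ω₂)=(0.365907, -0.166061)
  term(m=-5) = (-0.139903, -0.034163)   from Y*(Ω₁)=(-0.160482, -0.329973), Y(Ω₂)=(0.250487, -0.302161)
  term(m=-4) = (0.000017, 0.000003)   from Y*(Ω₁)=(0.000031, 0.000652), Y(Ω₂)=(0.006365, -0.026059)
  term(m=-3) = (-0.110632, -0.016008)   from Y*(Ω₁)=(-0.115899, 0.311005), Y(Ω₂)=(0.071203, 0.329188)
  term(m=-2) = (0.000129, 0.000012)   from Y*(Ω₁)=(0.000480, -0.000503), Y(Ω₂)=(0.114908, 0.146355)
  term(m=-1) = (-0.085192, -0.004084)   from Y*(Ω₁)=(0.293572, -0.125747), Y(Ω₂)=(-0.240170, -0.116784)
  term(m=+0) = (0.000158, 0.000000)   from Y*(Ω₁)=(-0.000708, -0.000000), Y(Ω₂)=(-0.222908, 0.000000)
  term(m=+1) = (-0.085192, 0.004084)   from Y*(Ω₁)=(-0.293572, -0.125747), Y(Ω₂)=(0.240170, -0.116784)
  term(m=+2) = (0.000129, -0.000012)   from Y*(Ω₁)=(0.000480, 0.000503), Y(Ω₂)=(0.114908, -0.146355)
  term(m=+3) = (-0.110632, 0.016008)   from Y*(Ω₁)=(0.115899, 0.311005), Y(Ω₂)=(-0.071203, 0.329188)
  term(m=+4) = (0.000017, -0.000003)   from Y*(Ω₁)=(0.000031, -0.000652), Y(Ω₂)=(0.006365, 0.026059)
  term(m=+5) = (-0.139903, 0.034163)   from Y*(Ω₁)=(0.160482, -0.329973), Y(Ω₂)=(-0.250487, -0.302161)
  term(m=+6) = (-0.000214, 0.000063)   from Y*(Ω₁)=(-0.000419, 0.000363), Y(Ω₂)=(0.365907, 0.166061)
  term(m=+7) = (0.090064, -0.031383)   from Y*(Ω₁)=(-0.476396, 0.151943), Y(Ω₂)=(-0.190668, 0.005065)
Accumulated sum (-0.491304, 0.000000); after 4π/(2l+1) scaling, (-0.411594, 0.000000) ⇒ P_7 = -0.411594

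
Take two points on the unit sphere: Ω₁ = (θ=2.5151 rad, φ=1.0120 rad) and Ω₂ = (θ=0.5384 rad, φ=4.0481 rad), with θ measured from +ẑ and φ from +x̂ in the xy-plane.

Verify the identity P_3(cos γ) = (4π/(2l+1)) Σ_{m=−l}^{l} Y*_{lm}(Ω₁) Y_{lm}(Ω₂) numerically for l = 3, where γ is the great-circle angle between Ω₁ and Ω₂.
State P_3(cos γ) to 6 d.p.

Addition theorem: P_3(cos γ) = (4π/7) Σ_m Y*_{lm}(Ω₁) Y_{lm}(Ω₂), m = −3…3:
  m=-3: Y*=(-0.083622, 0.008863)  Y=(0.051313, 0.023043)  product (-0.004495, -0.001472)
  m=-2: Y*=(0.124609, -0.255865)  Y=(-0.055333, -0.223958)  product (-0.064198, -0.013749)
  m=-1: Y*=(0.229165, 0.366504)  Y=(-0.274346, 0.350378)  product (-0.191285, -0.020254)
  m=+0: Y*=(-0.085014, -0.000000)  Y=(0.219581, 0.000000)  product (-0.018668, -0.000000)
  m=+1: Y*=(-0.229165, 0.366504)  Y=(0.274346, 0.350378)  product (-0.191285, 0.020254)
  m=+2: Y*=(0.124609, 0.255865)  Y=(-0.055333, 0.223958)  product (-0.064198, 0.013749)
  m=+3: Y*=(0.083622, 0.008863)  Y=(-0.051313, 0.023043)  product (-0.004495, 0.001472)
Accumulated sum (-0.538625, 0.000000); after 4π/(2l+1) scaling, (-0.966937, 0.000000) ⇒ P_3 = -0.966937

-0.966937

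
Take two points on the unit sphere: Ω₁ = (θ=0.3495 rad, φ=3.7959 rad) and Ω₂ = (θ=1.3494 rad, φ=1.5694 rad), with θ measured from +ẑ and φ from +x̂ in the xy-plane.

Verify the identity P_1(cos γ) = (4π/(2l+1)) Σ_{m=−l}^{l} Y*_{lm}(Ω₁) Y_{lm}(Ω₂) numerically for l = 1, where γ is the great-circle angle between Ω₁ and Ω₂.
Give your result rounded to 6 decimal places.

0.002628

Expand P_1 via completeness: Σ_{m} conj(Y_{1,m}) at Ω₁ times Y_{1,m} at Ω₂ —
  m=-1: -0.093873-0.072003i × +0.000471-0.337061i = -0.024313+0.031607i  (running Σ = -0.024313+0.031607i)
  m=0: +0.459064-0.000000i × +0.107293+0.000000i = +0.049254+0.000000i  (running Σ = +0.024941+0.031607i)
  m=1: +0.093873-0.072003i × -0.000471-0.337061i = -0.024313-0.031607i  (running Σ = +0.000627+0.000000i)
Accumulated sum +0.000627+0.000000i; after 4π/(2l+1) scaling, +0.002628+0.000000i ⇒ P_1 = 0.002628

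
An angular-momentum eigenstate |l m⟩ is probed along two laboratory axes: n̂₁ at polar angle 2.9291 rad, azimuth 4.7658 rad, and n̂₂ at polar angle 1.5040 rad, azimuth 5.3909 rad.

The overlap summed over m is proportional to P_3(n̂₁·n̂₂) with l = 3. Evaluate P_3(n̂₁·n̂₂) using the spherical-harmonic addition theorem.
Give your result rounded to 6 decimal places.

-0.155160

Term-by-term m-sum for l=3 (normalisation 4π/7 = 1.795196):
  term(m=-3) = -0.00049 - 0.00155j   from Y*(Ω₁)=-0.00062 + 0.00386j, Y(Ω₂)=-0.37048 + 0.18575j
  term(m=-2) = -0.00095 + 0.00286j   from Y*(Ω₁)=0.04418 + 0.00474j, Y(Ω₂)=-0.01441 + 0.06636j
  term(m=-1) = -0.06583 + 0.04750j   from Y*(Ω₁)=0.01375 - 0.25711j, Y(Ω₂)=-0.19788 - 0.24545j
  term(m=+0) = 0.04809 + 0.00000j   from Y*(Ω₁)=-0.64844 + 0.00000j, Y(Ω₂)=-0.07417 + 0.00000j
  term(m=+1) = -0.06583 - 0.04750j   from Y*(Ω₁)=-0.01375 - 0.25711j, Y(Ω₂)=0.19788 - 0.24545j
  term(m=+2) = -0.00095 - 0.00286j   from Y*(Ω₁)=0.04418 - 0.00474j, Y(Ω₂)=-0.01441 - 0.06636j
  term(m=+3) = -0.00049 + 0.00155j   from Y*(Ω₁)=0.00062 + 0.00386j, Y(Ω₂)=0.37048 + 0.18575j
Total Σ_m = -0.08643 - 0.00000j. Multiply by 1.795196: -0.15516 - 0.00000j. P_3(cos γ) = -0.155160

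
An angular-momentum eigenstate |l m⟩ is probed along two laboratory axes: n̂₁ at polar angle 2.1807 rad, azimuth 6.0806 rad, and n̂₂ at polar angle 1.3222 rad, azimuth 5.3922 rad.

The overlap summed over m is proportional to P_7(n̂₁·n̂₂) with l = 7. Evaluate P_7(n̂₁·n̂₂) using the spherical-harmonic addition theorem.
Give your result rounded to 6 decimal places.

0.164450

Expand P_7 via completeness: Σ_{m} conj(Y_{7,m}) at Ω₁ times Y_{7,m} at Ω₂ —
  m=-7: 0.01891 - 0.12289j × 0.40144 - 0.01860j = 0.00531 - 0.04968j  (running Σ = 0.00531 - 0.04968j)
  m=-6: -0.11308 + 0.30479j × 0.22596 - 0.30763j = 0.06821 + 0.10366j  (running Σ = 0.07352 + 0.05397j)
  m=-5: 0.23471 - 0.37615j × 0.01703 + 0.06466j = 0.02832 + 0.00877j  (running Σ = 0.10183 + 0.06275j)
  m=-4: -0.16548 + 0.17395j × 0.32168 + 0.14456j = -0.07838 + 0.03203j  (running Σ = 0.02346 + 0.09478j)
  m=-3: -0.16313 + 0.11347j × 0.04237 - 0.02145j = -0.00448 + 0.00831j  (running Σ = 0.01898 + 0.10309j)
  m=-2: 0.31527 - 0.13522j × -0.06720 + 0.31348j = 0.02120 + 0.10792j  (running Σ = 0.04018 + 0.21100j)
  m=-1: 0.05948 - 0.01222j × 0.05658 + 0.06999j = 0.00422 + 0.00347j  (running Σ = 0.04440 + 0.21447j)
  m=0: -0.34820 + 0.00000j × -0.30872 + 0.00000j = 0.10750 + 0.00000j  (running Σ = 0.15190 + 0.21447j)
  m=1: -0.05948 - 0.01222j × -0.05658 + 0.06999j = 0.00422 - 0.00347j  (running Σ = 0.15612 + 0.21100j)
  m=2: 0.31527 + 0.13522j × -0.06720 - 0.31348j = 0.02120 - 0.10792j  (running Σ = 0.17732 + 0.10309j)
  m=3: 0.16313 + 0.11347j × -0.04237 - 0.02145j = -0.00448 - 0.00831j  (running Σ = 0.17284 + 0.09478j)
  m=4: -0.16548 - 0.17395j × 0.32168 - 0.14456j = -0.07838 - 0.03203j  (running Σ = 0.09446 + 0.06275j)
  m=5: -0.23471 - 0.37615j × -0.01703 + 0.06466j = 0.02832 - 0.00877j  (running Σ = 0.12278 + 0.05397j)
  m=6: -0.11308 - 0.30479j × 0.22596 + 0.30763j = 0.06821 - 0.10366j  (running Σ = 0.19099 - 0.04968j)
  m=7: -0.01891 - 0.12289j × -0.40144 - 0.01860j = 0.00531 + 0.04968j  (running Σ = 0.19630 + 0.00000j)
Accumulated sum 0.19630 + 0.00000j; after 4π/(2l+1) scaling, 0.16445 + 0.00000j ⇒ P_7 = 0.164450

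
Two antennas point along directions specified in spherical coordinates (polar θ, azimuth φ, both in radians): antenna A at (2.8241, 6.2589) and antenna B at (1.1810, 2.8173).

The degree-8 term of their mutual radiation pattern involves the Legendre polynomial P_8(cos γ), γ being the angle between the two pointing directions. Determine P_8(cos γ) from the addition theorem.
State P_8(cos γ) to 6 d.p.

Summing Y*_{l m}(θ₁,φ₁)·Y_{l m}(θ₂,φ₂) over m ∈ [−8, 8]; prefactor 4π/(2·8+1) = 0.739198:
  m=-8: Y*=+0.000046-0.000009i  Y=-0.235879+0.143728i  product -0.000009+0.000009i
  m=-7: Y*=-0.000558+0.000096i  Y=+0.292151-0.347380i  product -0.000130+0.000222i
  m=-6: Y*=+0.004323-0.000634i  Y=-0.100679+0.255803i  product -0.000273+0.001170i
  m=-5: Y*=-0.023962+0.002924i  Y=-0.008838+0.174277i  product -0.000298-0.004202i
  m=-4: Y*=+0.097483-0.009499i  Y=-0.093625-0.333583i  product -0.012296-0.031629i
  m=-3: Y*=-0.284603+0.020772i  Y=-0.008695-0.012767i  product +0.002740+0.003453i
  m=-2: Y*=+0.547314-0.026604i  Y=+0.267003+0.202382i  product +0.151519+0.103663i
  m=-1: Y*=-0.519984+0.012630i  Y=-0.048157-0.016188i  product +0.025245+0.007809i
  m=+0: Y*=-0.167216-0.000000i  Y=-0.325430+0.000000i  product +0.054417+0.000000i
  m=+1: Y*=+0.519984+0.012630i  Y=+0.048157-0.016188i  product +0.025245-0.007809i
  m=+2: Y*=+0.547314+0.026604i  Y=+0.267003-0.202382i  product +0.151519-0.103663i
  m=+3: Y*=+0.284603+0.020772i  Y=+0.008695-0.012767i  product +0.002740-0.003453i
  m=+4: Y*=+0.097483+0.009499i  Y=-0.093625+0.333583i  product -0.012296+0.031629i
  m=+5: Y*=+0.023962+0.002924i  Y=+0.008838+0.174277i  product -0.000298+0.004202i
  m=+6: Y*=+0.004323+0.000634i  Y=-0.100679-0.255803i  product -0.000273-0.001170i
  m=+7: Y*=+0.000558+0.000096i  Y=-0.292151-0.347380i  product -0.000130-0.000222i
  m=+8: Y*=+0.000046+0.000009i  Y=-0.235879-0.143728i  product -0.000009-0.000009i
Total Σ_m = +0.387413+0.000000i. Multiply by 0.739198: +0.286375+0.000000i. P_8(cos γ) = 0.286375

0.286375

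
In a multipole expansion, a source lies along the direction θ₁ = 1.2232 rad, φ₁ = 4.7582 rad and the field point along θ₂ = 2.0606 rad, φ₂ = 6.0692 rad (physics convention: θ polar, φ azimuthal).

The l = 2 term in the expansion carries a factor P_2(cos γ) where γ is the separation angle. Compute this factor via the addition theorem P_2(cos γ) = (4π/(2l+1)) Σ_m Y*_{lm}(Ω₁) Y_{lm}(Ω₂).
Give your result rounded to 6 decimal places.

Term-by-term m-sum for l=2 (normalisation 4π/5 = 2.513274):
  term(m=-2) = -0.089148-0.050995i   from Y*(Ω₁)=-0.340021-0.031241i, Y(Ω₂)=+0.273654+0.124832i
  term(m=-1) = -0.020384+0.076689i   from Y*(Ω₁)=+0.011331-0.247162i, Y(Ω₂)=-0.313400-0.068106i
  term(m=+0) = +0.021789+0.000000i   from Y*(Ω₁)=-0.205602-0.000000i, Y(Ω₂)=-0.105979+0.000000i
  term(m=+1) = -0.020384-0.076689i   from Y*(Ω₁)=-0.011331-0.247162i, Y(Ω₂)=+0.313400-0.068106i
  term(m=+2) = -0.089148+0.050995i   from Y*(Ω₁)=-0.340021+0.031241i, Y(Ω₂)=+0.273654-0.124832i
Σ over m = -0.197275+0.000000i; ×(4π/5) → -0.495807+0.000000i. Real part: -0.495807

-0.495807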